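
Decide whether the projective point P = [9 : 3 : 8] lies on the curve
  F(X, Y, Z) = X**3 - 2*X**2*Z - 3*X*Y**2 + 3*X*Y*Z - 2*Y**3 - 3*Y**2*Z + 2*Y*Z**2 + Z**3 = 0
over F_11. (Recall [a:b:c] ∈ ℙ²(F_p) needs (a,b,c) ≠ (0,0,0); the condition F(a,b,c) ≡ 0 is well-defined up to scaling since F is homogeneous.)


F(9,3,8) ≡ 2 (mod 11); P is NOT on the curve.

Evaluate F(9, 3, 8) term-by-term (mod 11).
  X**3 ↦ 1·729·1·1 = 729
  -2*X**2*Z ↦ -2·81·1·8 = -1296
  -3*X*Y**2 ↦ -3·9·9·1 = -243
  3*X*Y*Z ↦ 3·9·3·8 = 648
  -2*Y**3 ↦ -2·1·27·1 = -54
  -3*Y**2*Z ↦ -3·1·9·8 = -216
  2*Y*Z**2 ↦ 2·1·3·64 = 384
  Z**3 ↦ 1·1·1·512 = 512
Sum: F(9, 3, 8) = (729) + (-1296) + (-243) + (648) + (-54) + (-216) + (384) + (512) = 464.
Reducing mod 11: 464 ≡ 2 (mod 11).
Since F(a, b, c) ≡ 2 ≠ 0 (mod 11), P does NOT lie on the curve.


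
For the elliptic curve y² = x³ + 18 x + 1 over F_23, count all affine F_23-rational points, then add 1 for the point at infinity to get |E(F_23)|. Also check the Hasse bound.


Affine points = {(0, 1), (0, 22), (3, 6), (3, 17), (5, 3), (5, 20), (6, 7), (6, 16), (8, 6), (8, 17), (9, 8), (9, 15), (10, 10), (10, 13), (11, 9), (11, 14), (12, 6), (12, 17), (15, 9), (15, 14), (18, 4), (18, 19), (19, 7), (19, 16), (20, 9), (20, 14), (21, 7), (21, 16)}; affine count = 28; |E(F_23)| = 29.

Discriminant check: Δ ∝ 4a³ + 27b² = 4·18³ + 27·1² = 4·5832 + 27·1 ≡ 10 (mod 23). Nonzero ⇒ E is nonsingular.
For each x ∈ F_23, compute rhs = x³ + 18·x + 1 mod 23, then count y ∈ F_23 with y² ≡ rhs.
  x = 0: rhs = 1, matching y values: 1, 22 (2 points).
  x = 1: rhs = 20, matching y values: none (0 points).
  x = 2: rhs = 22, matching y values: none (0 points).
  x = 3: rhs = 13, matching y values: 6, 17 (2 points).
  x = 4: rhs = 22, matching y values: none (0 points).
  x = 5: rhs = 9, matching y values: 3, 20 (2 points).
  x = 6: rhs = 3, matching y values: 7, 16 (2 points).
  x = 7: rhs = 10, matching y values: none (0 points).
  x = 8: rhs = 13, matching y values: 6, 17 (2 points).
  x = 9: rhs = 18, matching y values: 8, 15 (2 points).
  x = 10: rhs = 8, matching y values: 10, 13 (2 points).
  x = 11: rhs = 12, matching y values: 9, 14 (2 points).
  x = 12: rhs = 13, matching y values: 6, 17 (2 points).
  x = 13: rhs = 17, matching y values: none (0 points).
  x = 14: rhs = 7, matching y values: none (0 points).
  x = 15: rhs = 12, matching y values: 9, 14 (2 points).
  x = 16: rhs = 15, matching y values: none (0 points).
  x = 17: rhs = 22, matching y values: none (0 points).
  x = 18: rhs = 16, matching y values: 4, 19 (2 points).
  x = 19: rhs = 3, matching y values: 7, 16 (2 points).
  x = 20: rhs = 12, matching y values: 9, 14 (2 points).
  x = 21: rhs = 3, matching y values: 7, 16 (2 points).
  x = 22: rhs = 5, matching y values: none (0 points).
Total affine count: 28.
Full point count |E(F_23)| = 28 + 1 = 29.
Hasse bound: |29 − (23+1)| = |5| = 5 ≤ 2√23 ≈ 9.5917 ✓.


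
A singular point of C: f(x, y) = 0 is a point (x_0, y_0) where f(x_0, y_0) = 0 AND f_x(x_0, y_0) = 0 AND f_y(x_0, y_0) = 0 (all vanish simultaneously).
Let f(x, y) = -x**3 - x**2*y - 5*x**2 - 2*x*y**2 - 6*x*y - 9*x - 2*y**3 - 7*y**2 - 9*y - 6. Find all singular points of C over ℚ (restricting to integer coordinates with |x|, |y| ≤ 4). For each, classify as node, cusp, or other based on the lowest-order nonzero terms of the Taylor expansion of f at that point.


Singular points: {(-1, -1)}; classification: node.

Compute partial derivatives:
  f_x = -3*x**2 - 2*x*y - 10*x - 2*y**2 - 6*y - 9.
  f_y = -x**2 - 4*x*y - 6*x - 6*y**2 - 14*y - 9.
Scan x_0 ∈ {−4, ..., 4}. For each x_0, f_y(x_0, y) is a polynomial in y; find its integer roots y ∈ {−4, ..., 4}, then test f_x and f at those candidates.
  x = -4: f_y(-4, y) = -6*y**2 + 2*y - 1; no integer root y with |y| ≤ 4.
  x = -3: f_y(-3, y) = -6*y**2 - 2*y; vanishes at y ∈ {0}. (-3, 0): f_x = -6 ≠ 0.
  x = -2: f_y(-2, y) = -6*y**2 - 6*y - 1; no integer root y with |y| ≤ 4.
  x = -1: f_y(-1, y) = -6*y**2 - 10*y - 4; vanishes at y ∈ {-1}. (-1, -1): f_x = 0, f = 0 — SINGULAR.
  x = 0: f_y(0, y) = -6*y**2 - 14*y - 9; no integer root y with |y| ≤ 4.
  x = 1: f_y(1, y) = -6*y**2 - 18*y - 16; no integer root y with |y| ≤ 4.
  x = 2: f_y(2, y) = -6*y**2 - 22*y - 25; no integer root y with |y| ≤ 4.
  x = 3: f_y(3, y) = -6*y**2 - 26*y - 36; no integer root y with |y| ≤ 4.
  x = 4: f_y(4, y) = -6*y**2 - 30*y - 49; no integer root y with |y| ≤ 4.
Only singular point on the grid: (-1, -1).
Classify: substitute x = -1 + u, y = -1 + v and expand: f = -u**3 - u**2*v - u**2 - 2*u*v**2 - 2*v**3 + v**2.
No constant or linear terms (consistent with a singular point). Quadratic part: -u**2 + v**2. Cubic part: -u**3 - u**2*v - 2*u*v**2 - 2*v**3.
The quadratic part v**2 - u**2 = (v − u)(v + u) splits into two distinct linear factors, so there are two distinct tangent lines y − -1 = ±(x − -1) — this is a node (ordinary double point).
Classification: node.


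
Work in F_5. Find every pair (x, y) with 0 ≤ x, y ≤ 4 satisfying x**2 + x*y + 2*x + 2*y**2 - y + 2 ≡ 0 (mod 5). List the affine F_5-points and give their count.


Affine F_5-points: {(0, 4), (1, 0), (2, 0), (2, 2), (4, 2), (4, 4)}; count = 6.

For each of the 25 pairs (x, y) ∈ F_5², evaluate f(x, y) mod 5. Record the zeros.
  x = 0: [0↦2, 1↦3, 2↦3, 3↦2, 4↦0]  zeros at y ∈ {4}
  x = 1: [0↦0, 1↦2, 2↦3, 3↦3, 4↦2]  zeros at y ∈ {0}
  x = 2: [0↦0, 1↦3, 2↦0, 3↦1, 4↦1]  zeros at y ∈ {0, 2}
  x = 3: [0↦2, 1↦1, 2↦4, 3↦1, 4↦2]  zeros at y ∈ ∅
  x = 4: [0↦1, 1↦1, 2↦0, 3↦3, 4↦0]  zeros at y ∈ {2, 4}
Collecting zeros: affine points = {(0, 4), (1, 0), (2, 0), (2, 2), (4, 2), (4, 4)}.
Total count |C(F_5)_aff| = 6.


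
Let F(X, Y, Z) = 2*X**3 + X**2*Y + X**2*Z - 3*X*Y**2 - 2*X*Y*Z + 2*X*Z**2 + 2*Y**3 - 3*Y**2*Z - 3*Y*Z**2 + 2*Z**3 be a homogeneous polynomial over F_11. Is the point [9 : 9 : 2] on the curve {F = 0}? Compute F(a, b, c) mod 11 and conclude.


F(9,9,2) ≡ 9 (mod 11); P is NOT on the curve.

Evaluate F(9, 9, 2) term-by-term (mod 11).
  2*X**3 ↦ 2·729·1·1 = 1458
  X**2*Y ↦ 1·81·9·1 = 729
  X**2*Z ↦ 1·81·1·2 = 162
  -3*X*Y**2 ↦ -3·9·81·1 = -2187
  -2*X*Y*Z ↦ -2·9·9·2 = -324
  2*X*Z**2 ↦ 2·9·1·4 = 72
  2*Y**3 ↦ 2·1·729·1 = 1458
  -3*Y**2*Z ↦ -3·1·81·2 = -486
  -3*Y*Z**2 ↦ -3·1·9·4 = -108
  2*Z**3 ↦ 2·1·1·8 = 16
Sum: F(9, 9, 2) = (1458) + (729) + (162) + (-2187) + (-324) + (72) + (1458) + (-486) + (-108) + (16) = 790.
Reducing mod 11: 790 ≡ 9 (mod 11).
Since F(a, b, c) ≡ 9 ≠ 0 (mod 11), P does NOT lie on the curve.


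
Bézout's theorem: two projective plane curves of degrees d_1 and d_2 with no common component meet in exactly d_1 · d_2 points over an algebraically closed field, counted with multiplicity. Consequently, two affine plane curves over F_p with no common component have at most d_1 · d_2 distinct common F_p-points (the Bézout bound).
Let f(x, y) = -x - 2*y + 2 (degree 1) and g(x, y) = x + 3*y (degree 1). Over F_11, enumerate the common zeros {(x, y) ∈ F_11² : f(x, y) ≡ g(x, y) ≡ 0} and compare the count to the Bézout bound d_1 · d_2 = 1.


Common zeros: {(6, 9)}; count = 1; Bézout bound = 1.

deg(f) = 1, deg(g) = 1, so Bézout bound = 1.
Scan x ∈ F_11. For each x, list the y ∈ F_11 with f(x, y) ≡ 0 and those with g(x, y) ≡ 0 (mod 11); the common zeros in that column are the intersection.
  x = 0: f ≡ 0 at y ∈ {1}; g ≡ 0 at y ∈ {0}; common: ∅.
  x = 1: f ≡ 0 at y ∈ {6}; g ≡ 0 at y ∈ {7}; common: ∅.
  x = 2: f ≡ 0 at y ∈ {0}; g ≡ 0 at y ∈ {3}; common: ∅.
  x = 3: f ≡ 0 at y ∈ {5}; g ≡ 0 at y ∈ {10}; common: ∅.
  x = 4: f ≡ 0 at y ∈ {10}; g ≡ 0 at y ∈ {6}; common: ∅.
  x = 5: f ≡ 0 at y ∈ {4}; g ≡ 0 at y ∈ {2}; common: ∅.
  x = 6: f ≡ 0 at y ∈ {9}; g ≡ 0 at y ∈ {9}; common: {9}.
  x = 7: f ≡ 0 at y ∈ {3}; g ≡ 0 at y ∈ {5}; common: ∅.
  x = 8: f ≡ 0 at y ∈ {8}; g ≡ 0 at y ∈ {1}; common: ∅.
  x = 9: f ≡ 0 at y ∈ {2}; g ≡ 0 at y ∈ {8}; common: ∅.
  x = 10: f ≡ 0 at y ∈ {7}; g ≡ 0 at y ∈ {4}; common: ∅.
Collecting: common zeros = {(6, 9)}, so the count is 1.
Comparison with the Bézout bound: 1 ≤ 1 = deg(f)·deg(g), as expected for curves with no common component (the bound is attained).


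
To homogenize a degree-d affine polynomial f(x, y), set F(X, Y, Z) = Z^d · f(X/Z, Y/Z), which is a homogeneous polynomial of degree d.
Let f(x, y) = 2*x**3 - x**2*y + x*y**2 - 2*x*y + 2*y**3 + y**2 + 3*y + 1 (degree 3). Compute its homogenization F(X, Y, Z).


F(X, Y, Z) = 2*X**3 - X**2*Y + X*Y**2 - 2*X*Y*Z + 2*Y**3 + Y**2*Z + 3*Y*Z**2 + Z**3

deg(f) = 3.
Substitute x = X/Z, y = Y/Z into f, then multiply by Z^3.
  monomial 2·x^3·y^0 ↦ 2·X^3·Y^0·Z^0.
  monomial -1·x^2·y^1 ↦ -1·X^2·Y^1·Z^0.
  monomial 1·x^1·y^2 ↦ 1·X^1·Y^2·Z^0.
  monomial -2·x^1·y^1 ↦ -2·X^1·Y^1·Z^1.
  monomial 2·x^0·y^3 ↦ 2·X^0·Y^3·Z^0.
  monomial 1·x^0·y^2 ↦ 1·X^0·Y^2·Z^1.
  monomial 3·x^0·y^1 ↦ 3·X^0·Y^1·Z^2.
  monomial 1·x^0·y^0 ↦ 1·X^0·Y^0·Z^3.
Collecting: F(X, Y, Z) = 2*X**3 - X**2*Y + X*Y**2 - 2*X*Y*Z + 2*Y**3 + Y**2*Z + 3*Y*Z**2 + Z**3.


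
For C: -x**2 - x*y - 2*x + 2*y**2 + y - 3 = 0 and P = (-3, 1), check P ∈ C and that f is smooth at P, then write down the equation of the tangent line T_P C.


Tangent line at P: 3*x + 8*y + 1 = 0.

Step 1: f(-3, 1) = 0, so P lies on C.
Step 2: partial derivatives
  f_x(x, y) = -2*x - y - 2, f_y(x, y) = -x + 4*y + 1.
  f_x(P) = 3, f_y(P) = 8 (gradient nonzero, so P is smooth).
Step 3: tangent line at P: 3·(x − -3) + 8·(y − 1) = 0.
Expanding: 3*x + 8*y + 1 = 0.


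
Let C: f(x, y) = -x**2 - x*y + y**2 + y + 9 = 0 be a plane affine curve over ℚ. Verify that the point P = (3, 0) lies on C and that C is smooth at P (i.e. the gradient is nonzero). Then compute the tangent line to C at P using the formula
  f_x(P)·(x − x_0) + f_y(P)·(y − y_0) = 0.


Tangent line at P: -6*x - 2*y + 18 = 0.

Step 1: f(3, 0) = 0, so P lies on C.
Step 2: partial derivatives
  f_x(x, y) = -2*x - y, f_y(x, y) = -x + 2*y + 1.
  f_x(P) = -6, f_y(P) = -2 (gradient nonzero, so P is smooth).
Step 3: tangent line at P: -6·(x − 3) + -2·(y − 0) = 0.
Expanding: -6*x - 2*y + 18 = 0.


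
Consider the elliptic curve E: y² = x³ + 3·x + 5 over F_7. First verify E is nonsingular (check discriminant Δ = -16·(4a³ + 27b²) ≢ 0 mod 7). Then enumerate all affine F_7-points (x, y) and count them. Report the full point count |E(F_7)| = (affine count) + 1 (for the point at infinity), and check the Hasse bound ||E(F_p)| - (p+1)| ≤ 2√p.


Affine points = {(1, 3), (1, 4), (4, 2), (4, 5), (6, 1), (6, 6)}; affine count = 6; |E(F_7)| = 7.

Discriminant check: Δ ∝ 4a³ + 27b² = 4·3³ + 27·5² = 4·27 + 27·25 ≡ 6 (mod 7). Nonzero ⇒ E is nonsingular.
For each x ∈ F_7, compute rhs = x³ + 3·x + 5 mod 7, then count y ∈ F_7 with y² ≡ rhs.
  x = 0: rhs = 5, matching y values: none (0 points).
  x = 1: rhs = 2, matching y values: 3, 4 (2 points).
  x = 2: rhs = 5, matching y values: none (0 points).
  x = 3: rhs = 6, matching y values: none (0 points).
  x = 4: rhs = 4, matching y values: 2, 5 (2 points).
  x = 5: rhs = 5, matching y values: none (0 points).
  x = 6: rhs = 1, matching y values: 1, 6 (2 points).
Total affine count: 6.
Full point count |E(F_7)| = 6 + 1 = 7.
Hasse bound: |7 − (7+1)| = |-1| = 1 ≤ 2√7 ≈ 5.2915 ✓.


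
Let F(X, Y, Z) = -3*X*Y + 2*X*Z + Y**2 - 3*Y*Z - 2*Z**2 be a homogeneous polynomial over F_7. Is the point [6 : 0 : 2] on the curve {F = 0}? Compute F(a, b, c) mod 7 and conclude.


F(6,0,2) ≡ 2 (mod 7); P is NOT on the curve.

Evaluate F(6, 0, 2) term-by-term (mod 7).
  -3*X*Y ↦ -3·6·0·1 = 0
  2*X*Z ↦ 2·6·1·2 = 24
  Y**2 ↦ 1·1·0·1 = 0
  -3*Y*Z ↦ -3·1·0·2 = 0
  -2*Z**2 ↦ -2·1·1·4 = -8
Sum: F(6, 0, 2) = (0) + (24) + (0) + (0) + (-8) = 16.
Reducing mod 7: 16 ≡ 2 (mod 7).
Since F(a, b, c) ≡ 2 ≠ 0 (mod 7), P does NOT lie on the curve.


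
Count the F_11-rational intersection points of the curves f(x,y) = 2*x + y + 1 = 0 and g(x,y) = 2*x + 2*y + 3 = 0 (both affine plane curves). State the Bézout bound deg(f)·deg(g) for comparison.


Common zeros: {(6, 9)}; count = 1; Bézout bound = 1.

deg(f) = 1, deg(g) = 1, so Bézout bound = 1.
Scan x ∈ F_11. For each x, list the y ∈ F_11 with f(x, y) ≡ 0 and those with g(x, y) ≡ 0 (mod 11); the common zeros in that column are the intersection.
  x = 0: f ≡ 0 at y ∈ {10}; g ≡ 0 at y ∈ {4}; common: ∅.
  x = 1: f ≡ 0 at y ∈ {8}; g ≡ 0 at y ∈ {3}; common: ∅.
  x = 2: f ≡ 0 at y ∈ {6}; g ≡ 0 at y ∈ {2}; common: ∅.
  x = 3: f ≡ 0 at y ∈ {4}; g ≡ 0 at y ∈ {1}; common: ∅.
  x = 4: f ≡ 0 at y ∈ {2}; g ≡ 0 at y ∈ {0}; common: ∅.
  x = 5: f ≡ 0 at y ∈ {0}; g ≡ 0 at y ∈ {10}; common: ∅.
  x = 6: f ≡ 0 at y ∈ {9}; g ≡ 0 at y ∈ {9}; common: {9}.
  x = 7: f ≡ 0 at y ∈ {7}; g ≡ 0 at y ∈ {8}; common: ∅.
  x = 8: f ≡ 0 at y ∈ {5}; g ≡ 0 at y ∈ {7}; common: ∅.
  x = 9: f ≡ 0 at y ∈ {3}; g ≡ 0 at y ∈ {6}; common: ∅.
  x = 10: f ≡ 0 at y ∈ {1}; g ≡ 0 at y ∈ {5}; common: ∅.
Collecting: common zeros = {(6, 9)}, so the count is 1.
Comparison with the Bézout bound: 1 ≤ 1 = deg(f)·deg(g), as expected for curves with no common component (the bound is attained).


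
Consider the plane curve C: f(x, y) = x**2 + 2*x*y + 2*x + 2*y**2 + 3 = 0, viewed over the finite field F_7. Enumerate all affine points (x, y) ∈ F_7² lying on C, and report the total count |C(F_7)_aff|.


Affine F_7-points: {(0, 3), (0, 4), (3, 5), (3, 6), (4, 4), (4, 6), (6, 3), (6, 5)}; count = 8.

For each of the 49 pairs (x, y) ∈ F_7², evaluate f(x, y) mod 7. Record the zeros.
  x = 0: [0↦3, 1↦5, 2↦4, 3↦0, 4↦0, 5↦4, 6↦5]  zeros at y ∈ {3, 4}
  x = 1: [0↦6, 1↦3, 2↦4, 3↦2, 4↦4, 5↦3, 6↦6]  zeros at y ∈ ∅
  x = 2: [0↦4, 1↦3, 2↦6, 3↦6, 4↦3, 5↦4, 6↦2]  zeros at y ∈ ∅
  x = 3: [0↦4, 1↦5, 2↦3, 3↦5, 4↦4, 5↦0, 6↦0]  zeros at y ∈ {5, 6}
  x = 4: [0↦6, 1↦2, 2↦2, 3↦6, 4↦0, 5↦5, 6↦0]  zeros at y ∈ {4, 6}
  x = 5: [0↦3, 1↦1, 2↦3, 3↦2, 4↦5, 5↦5, 6↦2]  zeros at y ∈ ∅
  x = 6: [0↦2, 1↦2, 2↦6, 3↦0, 4↦5, 5↦0, 6↦6]  zeros at y ∈ {3, 5}
Collecting zeros: affine points = {(0, 3), (0, 4), (3, 5), (3, 6), (4, 4), (4, 6), (6, 3), (6, 5)}.
Total count |C(F_7)_aff| = 8.


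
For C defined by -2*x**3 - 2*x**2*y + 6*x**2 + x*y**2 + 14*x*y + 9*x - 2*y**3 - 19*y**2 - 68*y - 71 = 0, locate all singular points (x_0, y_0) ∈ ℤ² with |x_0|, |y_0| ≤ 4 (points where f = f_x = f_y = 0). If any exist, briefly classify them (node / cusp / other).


Singular points: {(2, -3)}; classification: cusp.

Compute partial derivatives:
  f_x = -6*x**2 - 4*x*y + 12*x + y**2 + 14*y + 9.
  f_y = -2*x**2 + 2*x*y + 14*x - 6*y**2 - 38*y - 68.
Scan x_0 ∈ {−4, ..., 4}. For each x_0, f_y(x_0, y) is a polynomial in y; find its integer roots y ∈ {−4, ..., 4}, then test f_x and f at those candidates.
  x = -4: f_y(-4, y) = -6*y**2 - 46*y - 156; no integer root y with |y| ≤ 4.
  x = -3: f_y(-3, y) = -6*y**2 - 44*y - 128; no integer root y with |y| ≤ 4.
  x = -2: f_y(-2, y) = -6*y**2 - 42*y - 104; no integer root y with |y| ≤ 4.
  x = -1: f_y(-1, y) = -6*y**2 - 40*y - 84; no integer root y with |y| ≤ 4.
  x = 0: f_y(0, y) = -6*y**2 - 38*y - 68; no integer root y with |y| ≤ 4.
  x = 1: f_y(1, y) = -6*y**2 - 36*y - 56; no integer root y with |y| ≤ 4.
  x = 2: f_y(2, y) = -6*y**2 - 34*y - 48; vanishes at y ∈ {-3}. (2, -3): f_x = 0, f = 0 — SINGULAR.
  x = 3: f_y(3, y) = -6*y**2 - 32*y - 44; no integer root y with |y| ≤ 4.
  x = 4: f_y(4, y) = -6*y**2 - 30*y - 44; no integer root y with |y| ≤ 4.
Only singular point on the grid: (2, -3).
Classify: substitute x = 2 + u, y = -3 + v and expand: f = -2*u**3 - 2*u**2*v + u*v**2 - 2*v**3 + v**2.
No constant or linear terms (consistent with a singular point). Quadratic part: v**2. Cubic part: -2*u**3 - 2*u**2*v + u*v**2 - 2*v**3.
The quadratic part v**2 is a perfect square, so there is a single (double) tangent line v = 0, i.e. y = -3. Restricting the cubic part to that line (v = 0) leaves -2*u**3 ≠ 0, so f is not divisible by v and the branch is v² ≈ 2*u**3 to lowest order — this is a cusp.
Classification: cusp.


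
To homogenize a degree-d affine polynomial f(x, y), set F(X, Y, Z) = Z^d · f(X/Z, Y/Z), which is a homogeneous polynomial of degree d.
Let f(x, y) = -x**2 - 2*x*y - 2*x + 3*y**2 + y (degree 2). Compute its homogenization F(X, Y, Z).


F(X, Y, Z) = -X**2 - 2*X*Y - 2*X*Z + 3*Y**2 + Y*Z

deg(f) = 2.
Substitute x = X/Z, y = Y/Z into f, then multiply by Z^2.
  monomial -1·x^2·y^0 ↦ -1·X^2·Y^0·Z^0.
  monomial -2·x^1·y^1 ↦ -2·X^1·Y^1·Z^0.
  monomial -2·x^1·y^0 ↦ -2·X^1·Y^0·Z^1.
  monomial 3·x^0·y^2 ↦ 3·X^0·Y^2·Z^0.
  monomial 1·x^0·y^1 ↦ 1·X^0·Y^1·Z^1.
Collecting: F(X, Y, Z) = -X**2 - 2*X*Y - 2*X*Z + 3*Y**2 + Y*Z.


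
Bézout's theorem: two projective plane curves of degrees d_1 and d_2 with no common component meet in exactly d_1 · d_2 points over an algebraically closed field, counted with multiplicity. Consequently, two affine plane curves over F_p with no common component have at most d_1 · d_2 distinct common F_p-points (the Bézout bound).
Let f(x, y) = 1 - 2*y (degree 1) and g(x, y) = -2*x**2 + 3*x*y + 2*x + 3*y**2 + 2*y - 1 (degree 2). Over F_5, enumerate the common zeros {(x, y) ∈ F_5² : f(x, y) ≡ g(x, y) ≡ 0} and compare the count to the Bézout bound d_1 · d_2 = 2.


Common zeros: ∅; count = 0; Bézout bound = 2.

deg(f) = 1, deg(g) = 2, so Bézout bound = 2.
Scan x ∈ F_5. For each x, list the y ∈ F_5 with f(x, y) ≡ 0 and those with g(x, y) ≡ 0 (mod 5); the common zeros in that column are the intersection.
  x = 0: f ≡ 0 at y ∈ {3}; g ≡ 0 at y ∈ {2, 4}; common: ∅.
  x = 1: f ≡ 0 at y ∈ {3}; g ≡ 0 at y ∈ ∅; common: ∅.
  x = 2: f ≡ 0 at y ∈ {3}; g ≡ 0 at y ∈ {0, 4}; common: ∅.
  x = 3: f ≡ 0 at y ∈ {3}; g ≡ 0 at y ∈ ∅; common: ∅.
  x = 4: f ≡ 0 at y ∈ {3}; g ≡ 0 at y ∈ {0, 2}; common: ∅.
Collecting: common zeros = ∅, so the count is 0.
Comparison with the Bézout bound: 0 ≤ 2 = deg(f)·deg(g), as expected for curves with no common component (the affine F_5-count falls short of the bound because intersections may lie at infinity, over extension fields, or carry multiplicity).


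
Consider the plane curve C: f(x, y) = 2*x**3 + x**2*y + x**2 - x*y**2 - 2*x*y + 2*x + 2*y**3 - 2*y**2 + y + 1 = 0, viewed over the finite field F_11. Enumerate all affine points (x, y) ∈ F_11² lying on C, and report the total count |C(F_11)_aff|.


Affine F_11-points: {(0, 2), (1, 3), (1, 6), (1, 9), (2, 6), (3, 7), (5, 0), (5, 1), (5, 8), (8, 8), (9, 3), (10, 3), (10, 6), (10, 8)}; count = 14.

For each of the 121 pairs (x, y) ∈ F_11², evaluate f(x, y) mod 11. Record the zeros.
  x = 0: [0↦1, 1↦2, 2↦0, 3↦7, 4↦2, 5↦8, 6↦4, 7↦2, 8↦3, 9↦8, 10↦7]  zeros at y ∈ {2}
  x = 1: [0↦6, 1↦5, 2↦10, 3↦0, 4↦9, 5↦5, 6↦0, 7↦6, 8↦2, 9↦0, 10↦1]  zeros at y ∈ {3, 6, 9}
  x = 2: [0↦3, 1↦2, 2↦5, 3↦2, 4↦5, 5↦4, 6↦0, 7↦5, 8↦9, 9↦2, 10↦7]  zeros at y ∈ {6}
  x = 3: [0↦4, 1↦5, 2↦8, 3↦3, 4↦2, 5↦6, 6↦5, 7↦0, 8↦3, 9↦4, 10↦4]  zeros at y ∈ {7}
  x = 4: [0↦10, 1↦4, 2↦9, 3↦4, 4↦1, 5↦1, 6↦5, 7↦3, 8↦7, 9↦7, 10↦4]  zeros at y ∈ ∅
  x = 5: [0↦0, 1↦0, 2↦9, 3↦6, 4↦3, 5↦1, 6↦1, 7↦4, 8↦0, 9↦1, 10↦8]  zeros at y ∈ {0, 1, 8}
  x = 6: [0↦8, 1↦5, 2↦9, 3↦10, 4↦9, 5↦7, 6↦5, 7↦4, 8↦5, 9↦9, 10↦6]  zeros at y ∈ ∅
  x = 7: [0↦2, 1↦9, 2↦10, 3↦6, 4↦9, 5↦9, 6↦7, 7↦4, 8↦1, 9↦10, 10↦10]  zeros at y ∈ ∅
  x = 8: [0↦5, 1↦2, 2↦2, 3↦6, 4↦4, 5↦8, 6↦8, 7↦5, 8↦0, 9↦5, 10↦10]  zeros at y ∈ {8}
  x = 9: [0↦7, 1↦7, 2↦8, 3↦0, 4↦6, 5↦5, 6↦9, 7↦8, 8↦3, 9↦6, 10↦7]  zeros at y ∈ {3}
  x = 10: [0↦9, 1↦3, 2↦7, 3↦0, 4↦5, 5↦1, 6↦0, 7↦3, 8↦0, 9↦3, 10↦2]  zeros at y ∈ {3, 6, 8}
Collecting zeros: affine points = {(0, 2), (1, 3), (1, 6), (1, 9), (2, 6), (3, 7), (5, 0), (5, 1), (5, 8), (8, 8), (9, 3), (10, 3), (10, 6), (10, 8)}.
Total count |C(F_11)_aff| = 14.


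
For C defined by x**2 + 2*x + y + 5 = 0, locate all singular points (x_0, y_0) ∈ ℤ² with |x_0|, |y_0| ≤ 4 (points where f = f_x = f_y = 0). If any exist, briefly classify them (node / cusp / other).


No singular points in the scanned grid; C is smooth there.

Compute partial derivatives:
  f_x = 2*x + 2.
  f_y = 1.
f_y = 1 is a nonzero constant, so f_y never vanishes: no point (x, y) can satisfy f = f_x = f_y = 0. In particular no (x, y) ∈ {−4, ..., 4}² is singular; the curve is smooth.


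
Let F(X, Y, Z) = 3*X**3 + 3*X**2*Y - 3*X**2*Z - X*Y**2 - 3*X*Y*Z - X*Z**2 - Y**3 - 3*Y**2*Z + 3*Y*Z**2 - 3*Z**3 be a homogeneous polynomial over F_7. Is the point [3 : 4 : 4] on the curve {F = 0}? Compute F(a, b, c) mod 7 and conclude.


F(3,4,4) ≡ 5 (mod 7); P is NOT on the curve.

Evaluate F(3, 4, 4) term-by-term (mod 7).
  3*X**3 ↦ 3·27·1·1 = 81
  3*X**2*Y ↦ 3·9·4·1 = 108
  -3*X**2*Z ↦ -3·9·1·4 = -108
  -X*Y**2 ↦ -1·3·16·1 = -48
  -3*X*Y*Z ↦ -3·3·4·4 = -144
  -X*Z**2 ↦ -1·3·1·16 = -48
  -Y**3 ↦ -1·1·64·1 = -64
  -3*Y**2*Z ↦ -3·1·16·4 = -192
  3*Y*Z**2 ↦ 3·1·4·16 = 192
  -3*Z**3 ↦ -3·1·1·64 = -192
Sum: F(3, 4, 4) = (81) + (108) + (-108) + (-48) + (-144) + (-48) + (-64) + (-192) + (192) + (-192) = -415.
Reducing mod 7: -415 ≡ 5 (mod 7).
Since F(a, b, c) ≡ 5 ≠ 0 (mod 7), P does NOT lie on the curve.


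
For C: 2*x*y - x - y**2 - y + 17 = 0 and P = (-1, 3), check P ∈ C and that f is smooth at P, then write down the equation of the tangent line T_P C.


Tangent line at P: 5*x - 9*y + 32 = 0.

Step 1: f(-1, 3) = 0, so P lies on C.
Step 2: partial derivatives
  f_x(x, y) = 2*y - 1, f_y(x, y) = 2*x - 2*y - 1.
  f_x(P) = 5, f_y(P) = -9 (gradient nonzero, so P is smooth).
Step 3: tangent line at P: 5·(x − -1) + -9·(y − 3) = 0.
Expanding: 5*x - 9*y + 32 = 0.


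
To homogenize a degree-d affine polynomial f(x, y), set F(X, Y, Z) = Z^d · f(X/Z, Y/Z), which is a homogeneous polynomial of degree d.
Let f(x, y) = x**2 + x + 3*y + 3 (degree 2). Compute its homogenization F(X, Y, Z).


F(X, Y, Z) = X**2 + X*Z + 3*Y*Z + 3*Z**2

deg(f) = 2.
Substitute x = X/Z, y = Y/Z into f, then multiply by Z^2.
  monomial 1·x^2·y^0 ↦ 1·X^2·Y^0·Z^0.
  monomial 1·x^1·y^0 ↦ 1·X^1·Y^0·Z^1.
  monomial 3·x^0·y^1 ↦ 3·X^0·Y^1·Z^1.
  monomial 3·x^0·y^0 ↦ 3·X^0·Y^0·Z^2.
Collecting: F(X, Y, Z) = X**2 + X*Z + 3*Y*Z + 3*Z**2.


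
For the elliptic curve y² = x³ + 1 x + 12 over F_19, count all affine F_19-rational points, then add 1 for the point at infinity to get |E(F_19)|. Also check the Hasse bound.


Affine points = {(3, 2), (3, 17), (4, 2), (4, 17), (5, 3), (5, 16), (6, 5), (6, 14), (7, 1), (7, 18), (8, 0), (9, 3), (9, 16), (11, 9), (11, 10), (12, 2), (12, 17), (15, 1), (15, 18), (16, 1), (16, 18)}; affine count = 21; |E(F_19)| = 22.

Discriminant check: Δ ∝ 4a³ + 27b² = 4·1³ + 27·12² = 4·1 + 27·144 ≡ 16 (mod 19). Nonzero ⇒ E is nonsingular.
For each x ∈ F_19, compute rhs = x³ + 1·x + 12 mod 19, then count y ∈ F_19 with y² ≡ rhs.
  x = 0: rhs = 12, matching y values: none (0 points).
  x = 1: rhs = 14, matching y values: none (0 points).
  x = 2: rhs = 3, matching y values: none (0 points).
  x = 3: rhs = 4, matching y values: 2, 17 (2 points).
  x = 4: rhs = 4, matching y values: 2, 17 (2 points).
  x = 5: rhs = 9, matching y values: 3, 16 (2 points).
  x = 6: rhs = 6, matching y values: 5, 14 (2 points).
  x = 7: rhs = 1, matching y values: 1, 18 (2 points).
  x = 8: rhs = 0, matching y values: 0 (1 points).
  x = 9: rhs = 9, matching y values: 3, 16 (2 points).
  x = 10: rhs = 15, matching y values: none (0 points).
  x = 11: rhs = 5, matching y values: 9, 10 (2 points).
  x = 12: rhs = 4, matching y values: 2, 17 (2 points).
  x = 13: rhs = 18, matching y values: none (0 points).
  x = 14: rhs = 15, matching y values: none (0 points).
  x = 15: rhs = 1, matching y values: 1, 18 (2 points).
  x = 16: rhs = 1, matching y values: 1, 18 (2 points).
  x = 17: rhs = 2, matching y values: none (0 points).
  x = 18: rhs = 10, matching y values: none (0 points).
Total affine count: 21.
Full point count |E(F_19)| = 21 + 1 = 22.
Hasse bound: |22 − (19+1)| = |2| = 2 ≤ 2√19 ≈ 8.7178 ✓.


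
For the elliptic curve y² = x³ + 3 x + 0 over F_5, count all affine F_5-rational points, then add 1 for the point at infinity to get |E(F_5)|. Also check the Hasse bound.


Affine points = {(0, 0), (1, 2), (1, 3), (2, 2), (2, 3), (3, 1), (3, 4), (4, 1), (4, 4)}; affine count = 9; |E(F_5)| = 10.

Discriminant check: Δ ∝ 4a³ + 27b² = 4·3³ + 27·0² = 4·27 + 27·0 ≡ 3 (mod 5). Nonzero ⇒ E is nonsingular.
For each x ∈ F_5, compute rhs = x³ + 3·x + 0 mod 5, then count y ∈ F_5 with y² ≡ rhs.
  x = 0: rhs = 0, matching y values: 0 (1 points).
  x = 1: rhs = 4, matching y values: 2, 3 (2 points).
  x = 2: rhs = 4, matching y values: 2, 3 (2 points).
  x = 3: rhs = 1, matching y values: 1, 4 (2 points).
  x = 4: rhs = 1, matching y values: 1, 4 (2 points).
Total affine count: 9.
Full point count |E(F_5)| = 9 + 1 = 10.
Hasse bound: |10 − (5+1)| = |4| = 4 ≤ 2√5 ≈ 4.4721 ✓.


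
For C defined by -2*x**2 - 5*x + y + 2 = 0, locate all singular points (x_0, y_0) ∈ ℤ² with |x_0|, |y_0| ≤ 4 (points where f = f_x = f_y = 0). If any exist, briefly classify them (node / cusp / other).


No singular points in the scanned grid; C is smooth there.

Compute partial derivatives:
  f_x = -4*x - 5.
  f_y = 1.
f_y = 1 is a nonzero constant, so f_y never vanishes: no point (x, y) can satisfy f = f_x = f_y = 0. In particular no (x, y) ∈ {−4, ..., 4}² is singular; the curve is smooth.


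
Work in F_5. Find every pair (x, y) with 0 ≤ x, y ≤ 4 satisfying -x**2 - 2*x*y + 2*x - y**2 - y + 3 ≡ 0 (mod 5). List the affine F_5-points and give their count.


Affine F_5-points: {(1, 1), (3, 0), (3, 3), (4, 0), (4, 1)}; count = 5.

For each of the 25 pairs (x, y) ∈ F_5², evaluate f(x, y) mod 5. Record the zeros.
  x = 0: [0↦3, 1↦1, 2↦2, 3↦1, 4↦3]  zeros at y ∈ ∅
  x = 1: [0↦4, 1↦0, 2↦4, 3↦1, 4↦1]  zeros at y ∈ {1}
  x = 2: [0↦3, 1↦2, 2↦4, 3↦4, 4↦2]  zeros at y ∈ ∅
  x = 3: [0↦0, 1↦2, 2↦2, 3↦0, 4↦1]  zeros at y ∈ {0, 3}
  x = 4: [0↦0, 1↦0, 2↦3, 3↦4, 4↦3]  zeros at y ∈ {0, 1}
Collecting zeros: affine points = {(1, 1), (3, 0), (3, 3), (4, 0), (4, 1)}.
Total count |C(F_5)_aff| = 5.


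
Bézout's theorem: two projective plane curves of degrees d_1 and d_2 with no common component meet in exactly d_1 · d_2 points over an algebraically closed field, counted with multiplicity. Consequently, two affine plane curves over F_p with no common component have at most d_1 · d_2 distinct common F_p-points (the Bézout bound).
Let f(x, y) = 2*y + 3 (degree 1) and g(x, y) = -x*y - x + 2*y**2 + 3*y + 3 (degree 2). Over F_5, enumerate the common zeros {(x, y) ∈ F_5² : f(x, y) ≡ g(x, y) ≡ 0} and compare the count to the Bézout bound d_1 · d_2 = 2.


Common zeros: {(4, 1)}; count = 1; Bézout bound = 2.

deg(f) = 1, deg(g) = 2, so Bézout bound = 2.
Scan x ∈ F_5. For each x, list the y ∈ F_5 with f(x, y) ≡ 0 and those with g(x, y) ≡ 0 (mod 5); the common zeros in that column are the intersection.
  x = 0: f ≡ 0 at y ∈ {1}; g ≡ 0 at y ∈ {3}; common: ∅.
  x = 1: f ≡ 0 at y ∈ {1}; g ≡ 0 at y ∈ ∅; common: ∅.
  x = 2: f ≡ 0 at y ∈ {1}; g ≡ 0 at y ∈ ∅; common: ∅.
  x = 3: f ≡ 0 at y ∈ {1}; g ≡ 0 at y ∈ {0}; common: ∅.
  x = 4: f ≡ 0 at y ∈ {1}; g ≡ 0 at y ∈ {1, 2}; common: {1}.
Collecting: common zeros = {(4, 1)}, so the count is 1.
Comparison with the Bézout bound: 1 ≤ 2 = deg(f)·deg(g), as expected for curves with no common component (the affine F_5-count falls short of the bound because intersections may lie at infinity, over extension fields, or carry multiplicity).


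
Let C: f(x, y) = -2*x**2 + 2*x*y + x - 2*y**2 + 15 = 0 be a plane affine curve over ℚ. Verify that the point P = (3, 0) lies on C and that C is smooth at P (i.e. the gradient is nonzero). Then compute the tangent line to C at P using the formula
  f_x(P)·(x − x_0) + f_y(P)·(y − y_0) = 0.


Tangent line at P: -11*x + 6*y + 33 = 0.

Step 1: f(3, 0) = 0, so P lies on C.
Step 2: partial derivatives
  f_x(x, y) = -4*x + 2*y + 1, f_y(x, y) = 2*x - 4*y.
  f_x(P) = -11, f_y(P) = 6 (gradient nonzero, so P is smooth).
Step 3: tangent line at P: -11·(x − 3) + 6·(y − 0) = 0.
Expanding: -11*x + 6*y + 33 = 0.


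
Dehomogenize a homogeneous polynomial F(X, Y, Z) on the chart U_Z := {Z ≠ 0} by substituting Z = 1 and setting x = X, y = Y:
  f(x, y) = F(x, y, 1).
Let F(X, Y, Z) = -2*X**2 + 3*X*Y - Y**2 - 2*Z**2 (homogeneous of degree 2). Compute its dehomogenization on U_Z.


f(x, y) = -2*x**2 + 3*x*y - y**2 - 2

On U_Z we set Z = 1. Each monomial c·X^i·Y^j·Z^k in F becomes c·x^i·y^j·1^k = c·x^i·y^j.
Substituting Z = 1: F(X, Y, 1) = -2*x**2 + 3*x*y - y**2 - 2.
Note: deg(f) ≤ deg(F) = 2; strict inequality happens when F is divisible by Z (lost terms).


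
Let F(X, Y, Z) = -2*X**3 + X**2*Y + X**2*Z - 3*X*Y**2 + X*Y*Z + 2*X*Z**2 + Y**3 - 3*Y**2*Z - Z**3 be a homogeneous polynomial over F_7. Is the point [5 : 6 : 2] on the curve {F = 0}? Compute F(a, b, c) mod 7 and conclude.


F(5,6,2) ≡ 6 (mod 7); P is NOT on the curve.

Evaluate F(5, 6, 2) term-by-term (mod 7).
  -2*X**3 ↦ -2·125·1·1 = -250
  X**2*Y ↦ 1·25·6·1 = 150
  X**2*Z ↦ 1·25·1·2 = 50
  -3*X*Y**2 ↦ -3·5·36·1 = -540
  X*Y*Z ↦ 1·5·6·2 = 60
  2*X*Z**2 ↦ 2·5·1·4 = 40
  Y**3 ↦ 1·1·216·1 = 216
  -3*Y**2*Z ↦ -3·1·36·2 = -216
  -Z**3 ↦ -1·1·1·8 = -8
Sum: F(5, 6, 2) = (-250) + (150) + (50) + (-540) + (60) + (40) + (216) + (-216) + (-8) = -498.
Reducing mod 7: -498 ≡ 6 (mod 7).
Since F(a, b, c) ≡ 6 ≠ 0 (mod 7), P does NOT lie on the curve.


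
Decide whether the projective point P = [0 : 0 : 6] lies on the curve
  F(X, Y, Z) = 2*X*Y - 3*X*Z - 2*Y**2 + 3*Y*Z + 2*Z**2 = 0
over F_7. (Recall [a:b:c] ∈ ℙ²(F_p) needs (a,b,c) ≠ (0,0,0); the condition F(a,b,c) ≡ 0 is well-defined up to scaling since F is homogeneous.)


F(0,0,6) ≡ 2 (mod 7); P is NOT on the curve.

Evaluate F(0, 0, 6) term-by-term (mod 7).
  2*X*Y ↦ 2·0·0·1 = 0
  -3*X*Z ↦ -3·0·1·6 = 0
  -2*Y**2 ↦ -2·1·0·1 = 0
  3*Y*Z ↦ 3·1·0·6 = 0
  2*Z**2 ↦ 2·1·1·36 = 72
Sum: F(0, 0, 6) = (0) + (0) + (0) + (0) + (72) = 72.
Reducing mod 7: 72 ≡ 2 (mod 7).
Since F(a, b, c) ≡ 2 ≠ 0 (mod 7), P does NOT lie on the curve.


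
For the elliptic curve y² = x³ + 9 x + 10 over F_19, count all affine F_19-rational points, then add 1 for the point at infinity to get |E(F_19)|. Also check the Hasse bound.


Affine points = {(1, 1), (1, 18), (2, 6), (2, 13), (3, 8), (3, 11), (5, 3), (5, 16), (7, 6), (7, 13), (8, 9), (8, 10), (10, 6), (10, 13), (13, 5), (13, 14), (14, 7), (14, 12), (15, 9), (15, 10), (18, 0)}; affine count = 21; |E(F_19)| = 22.

Discriminant check: Δ ∝ 4a³ + 27b² = 4·9³ + 27·10² = 4·729 + 27·100 ≡ 11 (mod 19). Nonzero ⇒ E is nonsingular.
For each x ∈ F_19, compute rhs = x³ + 9·x + 10 mod 19, then count y ∈ F_19 with y² ≡ rhs.
  x = 0: rhs = 10, matching y values: none (0 points).
  x = 1: rhs = 1, matching y values: 1, 18 (2 points).
  x = 2: rhs = 17, matching y values: 6, 13 (2 points).
  x = 3: rhs = 7, matching y values: 8, 11 (2 points).
  x = 4: rhs = 15, matching y values: none (0 points).
  x = 5: rhs = 9, matching y values: 3, 16 (2 points).
  x = 6: rhs = 14, matching y values: none (0 points).
  x = 7: rhs = 17, matching y values: 6, 13 (2 points).
  x = 8: rhs = 5, matching y values: 9, 10 (2 points).
  x = 9: rhs = 3, matching y values: none (0 points).
  x = 10: rhs = 17, matching y values: 6, 13 (2 points).
  x = 11: rhs = 15, matching y values: none (0 points).
  x = 12: rhs = 3, matching y values: none (0 points).
  x = 13: rhs = 6, matching y values: 5, 14 (2 points).
  x = 14: rhs = 11, matching y values: 7, 12 (2 points).
  x = 15: rhs = 5, matching y values: 9, 10 (2 points).
  x = 16: rhs = 13, matching y values: none (0 points).
  x = 17: rhs = 3, matching y values: none (0 points).
  x = 18: rhs = 0, matching y values: 0 (1 points).
Total affine count: 21.
Full point count |E(F_19)| = 21 + 1 = 22.
Hasse bound: |22 − (19+1)| = |2| = 2 ≤ 2√19 ≈ 8.7178 ✓.


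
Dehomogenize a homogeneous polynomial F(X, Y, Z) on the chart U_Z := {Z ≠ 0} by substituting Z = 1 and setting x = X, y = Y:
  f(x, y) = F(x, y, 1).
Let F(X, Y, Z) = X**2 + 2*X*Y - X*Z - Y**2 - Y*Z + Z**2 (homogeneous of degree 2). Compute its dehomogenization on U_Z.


f(x, y) = x**2 + 2*x*y - x - y**2 - y + 1

On U_Z we set Z = 1. Each monomial c·X^i·Y^j·Z^k in F becomes c·x^i·y^j·1^k = c·x^i·y^j.
Substituting Z = 1: F(X, Y, 1) = x**2 + 2*x*y - x - y**2 - y + 1.
Note: deg(f) ≤ deg(F) = 2; strict inequality happens when F is divisible by Z (lost terms).


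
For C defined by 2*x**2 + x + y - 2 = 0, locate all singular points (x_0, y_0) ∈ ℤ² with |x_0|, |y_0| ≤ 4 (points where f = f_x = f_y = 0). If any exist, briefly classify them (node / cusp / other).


No singular points in the scanned grid; C is smooth there.

Compute partial derivatives:
  f_x = 4*x + 1.
  f_y = 1.
f_y = 1 is a nonzero constant, so f_y never vanishes: no point (x, y) can satisfy f = f_x = f_y = 0. In particular no (x, y) ∈ {−4, ..., 4}² is singular; the curve is smooth.


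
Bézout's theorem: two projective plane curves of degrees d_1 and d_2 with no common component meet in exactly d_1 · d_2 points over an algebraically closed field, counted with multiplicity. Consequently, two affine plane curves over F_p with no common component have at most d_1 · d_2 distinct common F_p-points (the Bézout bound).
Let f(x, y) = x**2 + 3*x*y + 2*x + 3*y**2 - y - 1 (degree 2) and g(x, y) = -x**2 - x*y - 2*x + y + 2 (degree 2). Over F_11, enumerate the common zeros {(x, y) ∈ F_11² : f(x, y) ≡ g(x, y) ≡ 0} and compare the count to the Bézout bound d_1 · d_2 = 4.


Common zeros: ∅; count = 0; Bézout bound = 4.

deg(f) = 2, deg(g) = 2, so Bézout bound = 4.
Scan x ∈ F_11. For each x, list the y ∈ F_11 with f(x, y) ≡ 0 and those with g(x, y) ≡ 0 (mod 11); the common zeros in that column are the intersection.
  x = 0: f ≡ 0 at y ∈ ∅; g ≡ 0 at y ∈ {9}; common: ∅.
  x = 1: f ≡ 0 at y ∈ ∅; g ≡ 0 at y ∈ ∅; common: ∅.
  x = 2: f ≡ 0 at y ∈ ∅; g ≡ 0 at y ∈ {5}; common: ∅.
  x = 3: f ≡ 0 at y ∈ ∅; g ≡ 0 at y ∈ {10}; common: ∅.
  x = 4: f ≡ 0 at y ∈ ∅; g ≡ 0 at y ∈ {0}; common: ∅.
  x = 5: f ≡ 0 at y ∈ ∅; g ≡ 0 at y ∈ {0}; common: ∅.
  x = 6: f ≡ 0 at y ∈ {10}; g ≡ 0 at y ∈ {4}; common: ∅.
  x = 7: f ≡ 0 at y ∈ ∅; g ≡ 0 at y ∈ {10}; common: ∅.
  x = 8: f ≡ 0 at y ∈ ∅; g ≡ 0 at y ∈ {3}; common: ∅.
  x = 9: f ≡ 0 at y ∈ ∅; g ≡ 0 at y ∈ {3}; common: ∅.
  x = 10: f ≡ 0 at y ∈ ∅; g ≡ 0 at y ∈ {4}; common: ∅.
Collecting: common zeros = ∅, so the count is 0.
Comparison with the Bézout bound: 0 ≤ 4 = deg(f)·deg(g), as expected for curves with no common component (the affine F_11-count falls short of the bound because intersections may lie at infinity, over extension fields, or carry multiplicity).


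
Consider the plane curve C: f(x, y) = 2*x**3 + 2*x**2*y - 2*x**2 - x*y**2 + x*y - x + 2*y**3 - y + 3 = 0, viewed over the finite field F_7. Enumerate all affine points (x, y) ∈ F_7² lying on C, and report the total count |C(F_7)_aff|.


Affine F_7-points: {(2, 2), (3, 4), (4, 5), (5, 4), (6, 0), (6, 3)}; count = 6.

For each of the 49 pairs (x, y) ∈ F_7², evaluate f(x, y) mod 7. Record the zeros.
  x = 0: [0↦3, 1↦4, 2↦3, 3↦5, 4↦1, 5↦3, 6↦2]  zeros at y ∈ ∅
  x = 1: [0↦2, 1↦5, 2↦4, 3↦4, 4↦3, 5↦6, 6↦4]  zeros at y ∈ ∅
  x = 2: [0↦2, 1↦4, 2↦0, 3↦2, 4↦1, 5↦2, 6↦3]  zeros at y ∈ {2}
  x = 3: [0↦1, 1↦6, 2↦3, 3↦4, 4↦0, 5↦3, 6↦4]  zeros at y ∈ {4}
  x = 4: [0↦4, 1↦2, 2↦4, 3↦1, 4↦5, 5↦0, 6↦5]  zeros at y ∈ {5}
  x = 5: [0↦2, 1↦4, 2↦1, 3↦5, 4↦0, 5↦5, 6↦4]  zeros at y ∈ {4}
  x = 6: [0↦0, 1↦3, 2↦6, 3↦0, 4↦4, 5↦2, 6↦6]  zeros at y ∈ {0, 3}
Collecting zeros: affine points = {(2, 2), (3, 4), (4, 5), (5, 4), (6, 0), (6, 3)}.
Total count |C(F_7)_aff| = 6.


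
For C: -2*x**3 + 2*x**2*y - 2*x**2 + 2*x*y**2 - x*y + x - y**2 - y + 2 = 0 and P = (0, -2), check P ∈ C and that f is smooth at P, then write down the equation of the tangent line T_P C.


Tangent line at P: 11*x + 3*y + 6 = 0.

Step 1: f(0, -2) = 0, so P lies on C.
Step 2: partial derivatives
  f_x(x, y) = -6*x**2 + 4*x*y - 4*x + 2*y**2 - y + 1, f_y(x, y) = 2*x**2 + 4*x*y - x - 2*y - 1.
  f_x(P) = 11, f_y(P) = 3 (gradient nonzero, so P is smooth).
Step 3: tangent line at P: 11·(x − 0) + 3·(y − -2) = 0.
Expanding: 11*x + 3*y + 6 = 0.


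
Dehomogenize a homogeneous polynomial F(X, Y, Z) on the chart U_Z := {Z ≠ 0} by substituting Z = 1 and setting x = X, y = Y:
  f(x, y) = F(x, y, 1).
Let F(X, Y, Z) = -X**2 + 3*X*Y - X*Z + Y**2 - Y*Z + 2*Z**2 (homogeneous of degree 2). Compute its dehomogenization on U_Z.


f(x, y) = -x**2 + 3*x*y - x + y**2 - y + 2

On U_Z we set Z = 1. Each monomial c·X^i·Y^j·Z^k in F becomes c·x^i·y^j·1^k = c·x^i·y^j.
Substituting Z = 1: F(X, Y, 1) = -x**2 + 3*x*y - x + y**2 - y + 2.
Note: deg(f) ≤ deg(F) = 2; strict inequality happens when F is divisible by Z (lost terms).


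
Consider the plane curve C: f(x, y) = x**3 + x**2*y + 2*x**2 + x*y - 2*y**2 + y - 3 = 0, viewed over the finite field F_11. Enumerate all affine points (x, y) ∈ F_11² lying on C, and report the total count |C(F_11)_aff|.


Affine F_11-points: {(1, 0), (1, 7), (5, 4), (5, 6), (6, 2), (6, 3)}; count = 6.

For each of the 121 pairs (x, y) ∈ F_11², evaluate f(x, y) mod 11. Record the zeros.
  x = 0: [0↦8, 1↦7, 2↦2, 3↦4, 4↦2, 5↦7, 6↦8, 7↦5, 8↦9, 9↦9, 10↦5]  zeros at y ∈ ∅
  x = 1: [0↦0, 1↦1, 2↦9, 3↦2, 4↦2, 5↦9, 6↦1, 7↦0, 8↦6, 9↦8, 10↦6]  zeros at y ∈ {0, 7}
  x = 2: [0↦2, 1↦7, 2↦8, 3↦5, 4↦9, 5↦9, 6↦5, 7↦8, 8↦7, 9↦2, 10↦4]  zeros at y ∈ ∅
  x = 3: [0↦9, 1↦9, 2↦5, 3↦8, 4↦7, 5↦2, 6↦4, 7↦2, 8↦7, 9↦8, 10↦5]  zeros at y ∈ ∅
  x = 4: [0↦5, 1↦2, 2↦6, 3↦6, 4↦2, 5↦5, 6↦4, 7↦10, 8↦1, 9↦10, 10↦4]  zeros at y ∈ ∅
  x = 5: [0↦7, 1↦3, 2↦6, 3↦5, 4↦0, 5↦2, 6↦0, 7↦5, 8↦6, 9↦3, 10↦7]  zeros at y ∈ {4, 6}
  x = 6: [0↦10, 1↦7, 2↦0, 3↦0, 4↦7, 5↦10, 6↦9, 7↦4, 8↦6, 9↦4, 10↦9]  zeros at y ∈ {2, 3}
  x = 7: [0↦9, 1↦9, 2↦5, 3↦8, 4↦7, 5↦2, 6↦4, 7↦2, 8↦7, 9↦8, 10↦5]  zeros at y ∈ ∅
  x = 8: [0↦10, 1↦4, 2↦5, 3↦2, 4↦6, 5↦6, 6↦2, 7↦5, 8↦4, 9↦10, 10↦1]  zeros at y ∈ ∅
  x = 9: [0↦8, 1↦9, 2↦6, 3↦10, 4↦10, 5↦6, 6↦9, 7↦8, 8↦3, 9↦5, 10↦3]  zeros at y ∈ ∅
  x = 10: [0↦9, 1↦8, 2↦3, 3↦5, 4↦3, 5↦8, 6↦9, 7↦6, 8↦10, 9↦10, 10↦6]  zeros at y ∈ ∅
Collecting zeros: affine points = {(1, 0), (1, 7), (5, 4), (5, 6), (6, 2), (6, 3)}.
Total count |C(F_11)_aff| = 6.


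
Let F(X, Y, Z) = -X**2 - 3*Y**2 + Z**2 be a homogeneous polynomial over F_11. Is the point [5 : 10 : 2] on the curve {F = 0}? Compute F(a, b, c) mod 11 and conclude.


F(5,10,2) ≡ 9 (mod 11); P is NOT on the curve.

Evaluate F(5, 10, 2) term-by-term (mod 11).
  -X**2 ↦ -1·25·1·1 = -25
  -3*Y**2 ↦ -3·1·100·1 = -300
  Z**2 ↦ 1·1·1·4 = 4
Sum: F(5, 10, 2) = (-25) + (-300) + (4) = -321.
Reducing mod 11: -321 ≡ 9 (mod 11).
Since F(a, b, c) ≡ 9 ≠ 0 (mod 11), P does NOT lie on the curve.
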